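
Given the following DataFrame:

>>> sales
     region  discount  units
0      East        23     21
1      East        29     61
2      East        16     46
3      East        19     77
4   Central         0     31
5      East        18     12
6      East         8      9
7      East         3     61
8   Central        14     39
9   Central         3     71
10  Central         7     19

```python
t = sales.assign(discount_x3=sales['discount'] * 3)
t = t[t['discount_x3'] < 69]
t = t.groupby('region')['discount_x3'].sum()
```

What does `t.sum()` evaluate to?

add column discount_x3 = sales['discount'] * 3:
     region  discount  units  discount_x3
0      East        23     21           69
1      East        29     61           87
2      East        16     46           48
3      East        19     77           57
4   Central         0     31            0
5      East        18     12           54
6      East         8      9           24
7      East         3     61            9
8   Central        14     39           42
9   Central         3     71            9
10  Central         7     19           21
filter rows where discount_x3 < 69:
     region  discount  units  discount_x3
2      East        16     46           48
3      East        19     77           57
4   Central         0     31            0
5      East        18     12           54
6      East         8      9           24
7      East         3     61            9
8   Central        14     39           42
9   Central         3     71            9
10  Central         7     19           21
group by region, sum of discount_x3:
region
Central     72
East       192
Name: discount_x3, dtype: int64
Taking the sum of the resulting series gives 264.

264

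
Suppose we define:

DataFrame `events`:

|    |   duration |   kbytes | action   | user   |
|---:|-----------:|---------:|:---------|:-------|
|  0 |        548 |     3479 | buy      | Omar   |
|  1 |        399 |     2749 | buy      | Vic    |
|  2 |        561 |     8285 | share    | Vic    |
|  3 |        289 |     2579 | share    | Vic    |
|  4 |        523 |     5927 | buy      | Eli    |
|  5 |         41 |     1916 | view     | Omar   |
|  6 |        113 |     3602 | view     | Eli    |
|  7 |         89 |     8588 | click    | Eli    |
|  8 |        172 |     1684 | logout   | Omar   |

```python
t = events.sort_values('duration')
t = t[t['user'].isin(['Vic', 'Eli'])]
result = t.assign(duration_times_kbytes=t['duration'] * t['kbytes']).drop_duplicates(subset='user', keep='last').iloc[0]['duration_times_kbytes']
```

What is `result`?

3099821

sort by duration:
   duration  kbytes  action  user
5        41    1916    view  Omar
7        89    8588   click   Eli
6       113    3602    view   Eli
8       172    1684  logout  Omar
3       289    2579   share   Vic
1       399    2749     buy   Vic
4       523    5927     buy   Eli
0       548    3479     buy  Omar
2       561    8285   share   Vic
filter rows where user in ['Vic', 'Eli']:
   duration  kbytes action user
7        89    8588  click  Eli
6       113    3602   view  Eli
3       289    2579  share  Vic
1       399    2749    buy  Vic
4       523    5927    buy  Eli
2       561    8285  share  Vic
add column duration_times_kbytes = t['duration'] * t['kbytes']:
   duration  kbytes action user  duration_times_kbytes
7        89    8588  click  Eli                 764332
6       113    3602   view  Eli                 407026
3       289    2579  share  Vic                 745331
1       399    2749    buy  Vic                1096851
4       523    5927    buy  Eli                3099821
2       561    8285  share  Vic                4647885
drop duplicate user (keep=last):
   duration  kbytes action user  duration_times_kbytes
4       523    5927    buy  Eli                3099821
2       561    8285  share  Vic                4647885
Finally, value at position 0, column 'duration_times_kbytes' = 3099821.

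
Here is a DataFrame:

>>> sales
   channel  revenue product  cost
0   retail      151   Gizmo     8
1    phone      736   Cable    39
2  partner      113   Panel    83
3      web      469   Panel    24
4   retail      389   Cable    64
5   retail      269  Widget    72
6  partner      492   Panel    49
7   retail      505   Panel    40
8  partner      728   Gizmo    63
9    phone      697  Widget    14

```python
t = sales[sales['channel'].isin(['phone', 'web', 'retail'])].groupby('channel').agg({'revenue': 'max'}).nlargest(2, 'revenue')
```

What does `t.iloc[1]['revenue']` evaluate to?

filter rows where channel in ['phone', 'web', 'retail']:
  channel  revenue product  cost
0  retail      151   Gizmo     8
1   phone      736   Cable    39
3     web      469   Panel    24
4  retail      389   Cable    64
5  retail      269  Widget    72
7  retail      505   Panel    40
9   phone      697  Widget    14
group by channel, max of revenue:
         revenue
channel         
phone        736
retail       505
web          469
take 2 rows with largest revenue:
         revenue
channel         
phone        736
retail       505
The value at position 1, column 'revenue' is 505.

505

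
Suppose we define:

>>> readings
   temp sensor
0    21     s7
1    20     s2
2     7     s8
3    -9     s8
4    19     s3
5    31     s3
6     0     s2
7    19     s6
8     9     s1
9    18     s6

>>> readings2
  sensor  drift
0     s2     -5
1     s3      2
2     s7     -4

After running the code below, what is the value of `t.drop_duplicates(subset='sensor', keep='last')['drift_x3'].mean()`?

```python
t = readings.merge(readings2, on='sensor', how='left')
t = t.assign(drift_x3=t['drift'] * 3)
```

merge on 'sensor' (how='left') → 10 rows:
   temp sensor  drift
0    21     s7   -4.0
1    20     s2   -5.0
2     7     s8    NaN
3    -9     s8    NaN
4    19     s3    2.0
5    31     s3    2.0
6     0     s2   -5.0
7    19     s6    NaN
8     9     s1    NaN
9    18     s6    NaN
add column drift_x3 = t['drift'] * 3:
   temp sensor  drift  drift_x3
0    21     s7   -4.0     -12.0
1    20     s2   -5.0     -15.0
2     7     s8    NaN       NaN
3    -9     s8    NaN       NaN
4    19     s3    2.0       6.0
5    31     s3    2.0       6.0
6     0     s2   -5.0     -15.0
7    19     s6    NaN       NaN
8     9     s1    NaN       NaN
9    18     s6    NaN       NaN
drop duplicate sensor (keep=last):
   temp sensor  drift  drift_x3
0    21     s7   -4.0     -12.0
3    -9     s8    NaN       NaN
5    31     s3    2.0       6.0
6     0     s2   -5.0     -15.0
8     9     s1    NaN       NaN
9    18     s6    NaN       NaN

-7.0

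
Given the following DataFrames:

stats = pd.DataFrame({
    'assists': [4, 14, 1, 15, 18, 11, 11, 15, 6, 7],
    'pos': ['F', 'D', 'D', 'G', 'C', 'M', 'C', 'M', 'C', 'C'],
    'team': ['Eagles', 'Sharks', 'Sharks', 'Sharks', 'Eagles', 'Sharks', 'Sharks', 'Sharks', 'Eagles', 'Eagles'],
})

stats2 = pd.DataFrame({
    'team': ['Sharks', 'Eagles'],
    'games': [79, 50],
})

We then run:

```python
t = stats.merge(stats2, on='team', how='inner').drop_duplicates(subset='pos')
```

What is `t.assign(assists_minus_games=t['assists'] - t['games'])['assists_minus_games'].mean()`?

-55.0

merge on 'team' (how='inner') → 10 rows:
   assists pos    team  games
0        4   F  Eagles     50
1       14   D  Sharks     79
2        1   D  Sharks     79
3       15   G  Sharks     79
4       18   C  Eagles     50
5       11   M  Sharks     79
6       11   C  Sharks     79
7       15   M  Sharks     79
8        6   C  Eagles     50
9        7   C  Eagles     50
drop duplicate pos (keep=first):
   assists pos    team  games
0        4   F  Eagles     50
1       14   D  Sharks     79
3       15   G  Sharks     79
4       18   C  Eagles     50
5       11   M  Sharks     79
add column assists_minus_games = t['assists'] - t['games']:
   assists pos    team  games  assists_minus_games
0        4   F  Eagles     50                  -46
1       14   D  Sharks     79                  -65
3       15   G  Sharks     79                  -64
4       18   C  Eagles     50                  -32
5       11   M  Sharks     79                  -68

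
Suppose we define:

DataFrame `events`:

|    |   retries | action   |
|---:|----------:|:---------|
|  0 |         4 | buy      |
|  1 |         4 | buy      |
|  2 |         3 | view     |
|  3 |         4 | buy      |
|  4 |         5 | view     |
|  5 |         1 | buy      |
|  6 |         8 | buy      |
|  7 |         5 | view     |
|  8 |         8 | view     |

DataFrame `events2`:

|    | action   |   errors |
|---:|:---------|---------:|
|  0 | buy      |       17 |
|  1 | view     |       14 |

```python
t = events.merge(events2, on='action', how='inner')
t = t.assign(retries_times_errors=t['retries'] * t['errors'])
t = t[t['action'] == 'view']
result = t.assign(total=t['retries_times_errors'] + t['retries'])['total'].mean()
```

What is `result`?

merge on 'action' (how='inner') → 9 rows:
   retries action  errors
0        4    buy      17
1        4    buy      17
2        3   view      14
3        4    buy      17
4        5   view      14
5        1    buy      17
6        8    buy      17
7        5   view      14
8        8   view      14
add column retries_times_errors = t['retries'] * t['errors']:
   retries action  errors  retries_times_errors
0        4    buy      17                    68
1        4    buy      17                    68
2        3   view      14                    42
3        4    buy      17                    68
4        5   view      14                    70
5        1    buy      17                    17
6        8    buy      17                   136
7        5   view      14                    70
8        8   view      14                   112
filter rows where action == 'view':
   retries action  errors  retries_times_errors
2        3   view      14                    42
4        5   view      14                    70
7        5   view      14                    70
8        8   view      14                   112
add column total = t['retries_times_errors'] + t['retries']:
   retries action  errors  retries_times_errors  total
2        3   view      14                    42     45
4        5   view      14                    70     75
7        5   view      14                    70     75
8        8   view      14                   112    120
Taking the mean of column 'total' gives 78.75.

78.75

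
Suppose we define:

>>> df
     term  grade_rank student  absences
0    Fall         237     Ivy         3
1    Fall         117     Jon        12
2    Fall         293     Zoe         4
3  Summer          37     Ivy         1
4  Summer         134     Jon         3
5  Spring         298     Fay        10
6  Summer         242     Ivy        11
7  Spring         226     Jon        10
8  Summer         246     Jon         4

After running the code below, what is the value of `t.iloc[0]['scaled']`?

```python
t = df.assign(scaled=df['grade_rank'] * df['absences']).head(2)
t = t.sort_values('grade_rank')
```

add column scaled = df['grade_rank'] * df['absences']:
     term  grade_rank student  absences  scaled
0    Fall         237     Ivy         3     711
1    Fall         117     Jon        12    1404
2    Fall         293     Zoe         4    1172
3  Summer          37     Ivy         1      37
4  Summer         134     Jon         3     402
5  Spring         298     Fay        10    2980
6  Summer         242     Ivy        11    2662
7  Spring         226     Jon        10    2260
8  Summer         246     Jon         4     984
take first 2 rows:
   term  grade_rank student  absences  scaled
0  Fall         237     Ivy         3     711
1  Fall         117     Jon        12    1404
sort by grade_rank:
   term  grade_rank student  absences  scaled
1  Fall         117     Jon        12    1404
0  Fall         237     Ivy         3     711
Taking the value at position 0, column 'scaled' gives 1404.

1404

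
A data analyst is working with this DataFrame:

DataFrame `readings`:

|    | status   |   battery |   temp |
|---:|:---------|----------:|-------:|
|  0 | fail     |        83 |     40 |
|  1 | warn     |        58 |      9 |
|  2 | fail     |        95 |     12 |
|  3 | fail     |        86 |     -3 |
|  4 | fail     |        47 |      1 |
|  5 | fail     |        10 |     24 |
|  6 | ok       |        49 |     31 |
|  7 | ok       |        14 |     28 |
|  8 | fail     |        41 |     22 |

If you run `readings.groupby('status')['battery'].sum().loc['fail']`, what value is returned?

362

group by status, sum of battery:
status
fail    362
ok       63
warn     58
Name: battery, dtype: int64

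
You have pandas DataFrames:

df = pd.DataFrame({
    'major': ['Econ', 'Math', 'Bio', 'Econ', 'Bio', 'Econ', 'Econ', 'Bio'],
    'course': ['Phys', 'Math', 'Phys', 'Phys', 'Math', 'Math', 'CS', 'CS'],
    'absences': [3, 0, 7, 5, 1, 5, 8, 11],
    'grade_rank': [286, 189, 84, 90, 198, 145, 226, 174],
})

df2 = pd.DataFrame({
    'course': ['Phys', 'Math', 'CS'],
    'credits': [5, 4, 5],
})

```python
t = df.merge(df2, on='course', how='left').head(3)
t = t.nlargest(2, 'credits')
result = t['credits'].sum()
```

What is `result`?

10

merge on 'course' (how='left') → 8 rows:
  major course  absences  grade_rank  credits
0  Econ   Phys         3         286        5
1  Math   Math         0         189        4
2   Bio   Phys         7          84        5
3  Econ   Phys         5          90        5
4   Bio   Math         1         198        4
5  Econ   Math         5         145        4
6  Econ     CS         8         226        5
7   Bio     CS        11         174        5
take first 3 rows:
  major course  absences  grade_rank  credits
0  Econ   Phys         3         286        5
1  Math   Math         0         189        4
2   Bio   Phys         7          84        5
take 2 rows with largest credits:
  major course  absences  grade_rank  credits
0  Econ   Phys         3         286        5
2   Bio   Phys         7          84        5
So sum() = 10.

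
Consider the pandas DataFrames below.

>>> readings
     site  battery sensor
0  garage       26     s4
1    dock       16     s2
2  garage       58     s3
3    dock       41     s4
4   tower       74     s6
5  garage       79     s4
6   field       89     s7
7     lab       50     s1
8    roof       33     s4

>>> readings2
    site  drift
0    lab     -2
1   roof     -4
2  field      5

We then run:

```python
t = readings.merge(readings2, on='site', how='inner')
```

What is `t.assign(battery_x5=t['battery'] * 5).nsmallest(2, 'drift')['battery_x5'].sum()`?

merge on 'site' (how='inner') → 3 rows:
    site  battery sensor  drift
0  field       89     s7      5
1    lab       50     s1     -2
2   roof       33     s4     -4
add column battery_x5 = t['battery'] * 5:
    site  battery sensor  drift  battery_x5
0  field       89     s7      5         445
1    lab       50     s1     -2         250
2   roof       33     s4     -4         165
take 2 rows with smallest drift:
   site  battery sensor  drift  battery_x5
2  roof       33     s4     -4         165
1   lab       50     s1     -2         250
The sum of column 'battery_x5' is 415.

415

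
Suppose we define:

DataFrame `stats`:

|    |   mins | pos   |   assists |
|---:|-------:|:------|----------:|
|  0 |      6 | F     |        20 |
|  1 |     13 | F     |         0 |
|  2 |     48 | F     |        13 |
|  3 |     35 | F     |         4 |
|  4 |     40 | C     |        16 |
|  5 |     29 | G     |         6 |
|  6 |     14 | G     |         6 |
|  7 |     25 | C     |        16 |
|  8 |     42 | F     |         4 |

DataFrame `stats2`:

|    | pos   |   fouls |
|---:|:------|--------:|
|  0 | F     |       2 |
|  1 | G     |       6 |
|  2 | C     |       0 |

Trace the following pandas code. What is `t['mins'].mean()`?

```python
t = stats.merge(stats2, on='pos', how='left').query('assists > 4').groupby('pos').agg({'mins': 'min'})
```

15.0

merge on 'pos' (how='left') → 9 rows:
   mins pos  assists  fouls
0     6   F       20      2
1    13   F        0      2
2    48   F       13      2
3    35   F        4      2
4    40   C       16      0
5    29   G        6      6
6    14   G        6      6
7    25   C       16      0
8    42   F        4      2
filter rows where assists > 4:
   mins pos  assists  fouls
0     6   F       20      2
2    48   F       13      2
4    40   C       16      0
5    29   G        6      6
6    14   G        6      6
7    25   C       16      0
group by pos, min of mins:
     mins
pos      
C      25
F       6
G      14
The mean of column 'mins' is 15.0.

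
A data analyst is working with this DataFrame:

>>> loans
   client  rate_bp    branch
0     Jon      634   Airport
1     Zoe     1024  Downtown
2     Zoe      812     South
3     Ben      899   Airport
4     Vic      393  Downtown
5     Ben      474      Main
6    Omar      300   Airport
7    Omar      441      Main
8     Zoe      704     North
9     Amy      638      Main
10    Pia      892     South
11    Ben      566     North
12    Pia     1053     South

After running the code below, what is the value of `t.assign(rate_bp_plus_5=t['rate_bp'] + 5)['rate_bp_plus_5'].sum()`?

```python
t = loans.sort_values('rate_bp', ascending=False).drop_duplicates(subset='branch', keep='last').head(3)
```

sort by rate_bp descending:
   client  rate_bp    branch
12    Pia     1053     South
1     Zoe     1024  Downtown
3     Ben      899   Airport
10    Pia      892     South
2     Zoe      812     South
8     Zoe      704     North
9     Amy      638      Main
0     Jon      634   Airport
11    Ben      566     North
5     Ben      474      Main
7    Omar      441      Main
4     Vic      393  Downtown
6    Omar      300   Airport
drop duplicate branch (keep=last):
   client  rate_bp    branch
2     Zoe      812     South
11    Ben      566     North
7    Omar      441      Main
4     Vic      393  Downtown
6    Omar      300   Airport
take first 3 rows:
   client  rate_bp branch
2     Zoe      812  South
11    Ben      566  North
7    Omar      441   Main
add column rate_bp_plus_5 = t['rate_bp'] + 5:
   client  rate_bp branch  rate_bp_plus_5
2     Zoe      812  South             817
11    Ben      566  North             571
7    Omar      441   Main             446

1834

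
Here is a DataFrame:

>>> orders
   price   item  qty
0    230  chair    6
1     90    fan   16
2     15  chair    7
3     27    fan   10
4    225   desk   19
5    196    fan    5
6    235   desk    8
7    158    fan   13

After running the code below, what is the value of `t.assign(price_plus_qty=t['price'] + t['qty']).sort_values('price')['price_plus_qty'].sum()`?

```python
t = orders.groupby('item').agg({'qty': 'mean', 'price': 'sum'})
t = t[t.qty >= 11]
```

955.5

group by item: mean(qty), sum(price):
        qty  price
item              
chair   6.5    245
desk   13.5    460
fan    11.0    471
filter rows where qty >= 11:
       qty  price
item             
desk  13.5    460
fan   11.0    471
add column price_plus_qty = t['price'] + t['qty']:
       qty  price  price_plus_qty
item                             
desk  13.5    460           473.5
fan   11.0    471           482.0
sort by price:
       qty  price  price_plus_qty
item                             
desk  13.5    460           473.5
fan   11.0    471           482.0
So sum() = 955.5.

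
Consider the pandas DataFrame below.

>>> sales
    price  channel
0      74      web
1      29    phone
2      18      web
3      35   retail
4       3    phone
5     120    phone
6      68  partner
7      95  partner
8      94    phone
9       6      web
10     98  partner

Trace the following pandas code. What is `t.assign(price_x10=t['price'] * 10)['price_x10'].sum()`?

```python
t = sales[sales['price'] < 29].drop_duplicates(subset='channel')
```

filter rows where price < 29:
   price channel
2     18     web
4      3   phone
9      6     web
drop duplicate channel (keep=first):
   price channel
2     18     web
4      3   phone
add column price_x10 = t['price'] * 10:
   price channel  price_x10
2     18     web        180
4      3   phone         30
sum of column 'price_x10' → 210

210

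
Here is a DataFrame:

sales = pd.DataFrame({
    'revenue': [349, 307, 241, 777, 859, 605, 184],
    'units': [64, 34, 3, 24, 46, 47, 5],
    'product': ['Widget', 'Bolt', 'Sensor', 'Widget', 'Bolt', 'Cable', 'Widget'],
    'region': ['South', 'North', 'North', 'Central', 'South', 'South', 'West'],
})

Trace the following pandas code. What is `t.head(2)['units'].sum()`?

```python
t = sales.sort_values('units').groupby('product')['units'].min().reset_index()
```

81

sort by units:
   revenue  units product   region
2      241      3  Sensor    North
6      184      5  Widget     West
3      777     24  Widget  Central
1      307     34    Bolt    North
4      859     46    Bolt    South
5      605     47   Cable    South
0      349     64  Widget    South
group by product, min of units:
product
Bolt      34
Cable     47
Sensor     3
Widget     5
Name: units, dtype: int64
reset_index():
  product  units
0    Bolt     34
1   Cable     47
2  Sensor      3
3  Widget      5
take first 2 rows:
  product  units
0    Bolt     34
1   Cable     47
Reading off the sum of column 'units', we get 81.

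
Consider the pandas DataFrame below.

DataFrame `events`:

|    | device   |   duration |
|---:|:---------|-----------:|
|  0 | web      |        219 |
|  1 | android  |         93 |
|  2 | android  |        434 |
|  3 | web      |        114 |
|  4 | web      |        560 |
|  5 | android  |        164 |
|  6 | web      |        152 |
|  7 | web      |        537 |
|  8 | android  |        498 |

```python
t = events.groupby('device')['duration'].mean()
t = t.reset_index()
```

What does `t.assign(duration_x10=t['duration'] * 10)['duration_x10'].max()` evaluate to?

3164.0

group by device, mean of duration:
device
android    297.25
web        316.40
Name: duration, dtype: float64
reset_index():
    device  duration
0  android    297.25
1      web    316.40
add column duration_x10 = t['duration'] * 10:
    device  duration  duration_x10
0  android    297.25        2972.5
1      web    316.40        3164.0
So max() = 3164.0.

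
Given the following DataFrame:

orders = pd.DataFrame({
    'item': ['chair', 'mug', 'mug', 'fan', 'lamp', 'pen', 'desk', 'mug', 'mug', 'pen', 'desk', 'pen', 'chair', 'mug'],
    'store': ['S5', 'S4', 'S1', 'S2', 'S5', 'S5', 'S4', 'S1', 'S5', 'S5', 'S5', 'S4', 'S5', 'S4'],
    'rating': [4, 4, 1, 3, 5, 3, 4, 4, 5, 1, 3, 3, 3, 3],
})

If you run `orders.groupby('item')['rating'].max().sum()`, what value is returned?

24

group by item, max of rating:
item
chair    4
desk     4
fan      3
lamp     5
mug      5
pen      3
Name: rating, dtype: int64
The sum of the resulting series is 24.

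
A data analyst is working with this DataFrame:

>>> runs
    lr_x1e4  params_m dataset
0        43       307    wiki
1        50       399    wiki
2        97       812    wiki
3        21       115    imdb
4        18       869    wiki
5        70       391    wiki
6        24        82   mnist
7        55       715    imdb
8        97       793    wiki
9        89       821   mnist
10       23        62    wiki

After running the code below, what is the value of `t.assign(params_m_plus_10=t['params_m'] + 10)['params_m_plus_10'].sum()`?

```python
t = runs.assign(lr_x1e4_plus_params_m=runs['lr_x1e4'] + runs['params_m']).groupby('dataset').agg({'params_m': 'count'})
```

add column lr_x1e4_plus_params_m = runs['lr_x1e4'] + runs['params_m']:
    lr_x1e4  params_m dataset  lr_x1e4_plus_params_m
0        43       307    wiki                    350
1        50       399    wiki                    449
2        97       812    wiki                    909
3        21       115    imdb                    136
4        18       869    wiki                    887
5        70       391    wiki                    461
6        24        82   mnist                    106
7        55       715    imdb                    770
8        97       793    wiki                    890
9        89       821   mnist                    910
10       23        62    wiki                     85
group by dataset, count of params_m:
         params_m
dataset          
imdb            2
mnist           2
wiki            7
add column params_m_plus_10 = t['params_m'] + 10:
         params_m  params_m_plus_10
dataset                            
imdb            2                12
mnist           2                12
wiki            7                17
Hence 41.

41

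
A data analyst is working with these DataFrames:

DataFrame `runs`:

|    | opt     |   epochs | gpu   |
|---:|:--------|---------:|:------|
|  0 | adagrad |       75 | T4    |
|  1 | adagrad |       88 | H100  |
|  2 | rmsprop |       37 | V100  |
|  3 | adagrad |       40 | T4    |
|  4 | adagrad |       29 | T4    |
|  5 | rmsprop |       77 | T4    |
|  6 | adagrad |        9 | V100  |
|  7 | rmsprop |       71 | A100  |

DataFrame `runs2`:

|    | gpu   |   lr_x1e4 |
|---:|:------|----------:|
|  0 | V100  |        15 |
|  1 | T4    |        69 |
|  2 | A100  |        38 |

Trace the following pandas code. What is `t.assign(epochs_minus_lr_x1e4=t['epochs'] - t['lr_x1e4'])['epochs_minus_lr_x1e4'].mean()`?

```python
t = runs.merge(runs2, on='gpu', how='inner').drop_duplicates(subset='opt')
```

merge on 'gpu' (how='inner') → 7 rows:
       opt  epochs   gpu  lr_x1e4
0  adagrad      75    T4       69
1  rmsprop      37  V100       15
2  adagrad      40    T4       69
3  adagrad      29    T4       69
4  rmsprop      77    T4       69
5  adagrad       9  V100       15
6  rmsprop      71  A100       38
drop duplicate opt (keep=first):
       opt  epochs   gpu  lr_x1e4
0  adagrad      75    T4       69
1  rmsprop      37  V100       15
add column epochs_minus_lr_x1e4 = t['epochs'] - t['lr_x1e4']:
       opt  epochs   gpu  lr_x1e4  epochs_minus_lr_x1e4
0  adagrad      75    T4       69                     6
1  rmsprop      37  V100       15                    22

14.0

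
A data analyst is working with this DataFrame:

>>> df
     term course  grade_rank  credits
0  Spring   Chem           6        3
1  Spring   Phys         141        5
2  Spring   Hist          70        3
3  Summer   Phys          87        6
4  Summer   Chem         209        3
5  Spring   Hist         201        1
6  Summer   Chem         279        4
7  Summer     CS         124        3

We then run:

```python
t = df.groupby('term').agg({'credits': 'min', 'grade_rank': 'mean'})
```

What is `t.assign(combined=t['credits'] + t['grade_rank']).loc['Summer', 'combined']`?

group by term: min(credits), mean(grade_rank):
        credits  grade_rank
term                       
Spring        1      104.50
Summer        3      174.75
add column combined = t['credits'] + t['grade_rank']:
        credits  grade_rank  combined
term                                 
Spring        1      104.50    105.50
Summer        3      174.75    177.75

177.75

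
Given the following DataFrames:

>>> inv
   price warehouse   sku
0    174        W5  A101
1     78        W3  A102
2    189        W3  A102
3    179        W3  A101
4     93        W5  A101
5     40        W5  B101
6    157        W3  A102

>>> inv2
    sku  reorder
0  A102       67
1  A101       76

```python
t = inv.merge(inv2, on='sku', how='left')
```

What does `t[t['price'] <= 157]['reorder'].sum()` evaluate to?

210.0

merge on 'sku' (how='left') → 7 rows:
   price warehouse   sku  reorder
0    174        W5  A101     76.0
1     78        W3  A102     67.0
2    189        W3  A102     67.0
3    179        W3  A101     76.0
4     93        W5  A101     76.0
5     40        W5  B101      NaN
6    157        W3  A102     67.0
filter rows where price <= 157:
   price warehouse   sku  reorder
1     78        W3  A102     67.0
4     93        W5  A101     76.0
5     40        W5  B101      NaN
6    157        W3  A102     67.0
Reading off the sum of column 'reorder', we get 210.0.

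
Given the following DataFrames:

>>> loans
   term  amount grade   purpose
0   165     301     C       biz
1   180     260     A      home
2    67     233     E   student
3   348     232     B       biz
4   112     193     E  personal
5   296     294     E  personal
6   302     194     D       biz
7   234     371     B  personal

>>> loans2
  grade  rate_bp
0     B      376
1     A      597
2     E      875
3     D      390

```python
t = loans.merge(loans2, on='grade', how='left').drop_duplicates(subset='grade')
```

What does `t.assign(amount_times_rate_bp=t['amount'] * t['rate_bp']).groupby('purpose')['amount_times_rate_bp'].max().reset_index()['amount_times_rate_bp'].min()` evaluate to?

merge on 'grade' (how='left') → 8 rows:
   term  amount grade   purpose  rate_bp
0   165     301     C       biz      NaN
1   180     260     A      home    597.0
2    67     233     E   student    875.0
3   348     232     B       biz    376.0
4   112     193     E  personal    875.0
5   296     294     E  personal    875.0
6   302     194     D       biz    390.0
7   234     371     B  personal    376.0
drop duplicate grade (keep=first):
   term  amount grade  purpose  rate_bp
0   165     301     C      biz      NaN
1   180     260     A     home    597.0
2    67     233     E  student    875.0
3   348     232     B      biz    376.0
6   302     194     D      biz    390.0
add column amount_times_rate_bp = t['amount'] * t['rate_bp']:
   term  amount grade  purpose  rate_bp  amount_times_rate_bp
0   165     301     C      biz      NaN                   NaN
1   180     260     A     home    597.0              155220.0
2    67     233     E  student    875.0              203875.0
3   348     232     B      biz    376.0               87232.0
6   302     194     D      biz    390.0               75660.0
group by purpose, max of amount_times_rate_bp:
purpose
biz         87232.0
home       155220.0
student    203875.0
Name: amount_times_rate_bp, dtype: float64
reset_index():
   purpose  amount_times_rate_bp
0      biz               87232.0
1     home              155220.0
2  student              203875.0
min of column 'amount_times_rate_bp' → 87232.0

87232.0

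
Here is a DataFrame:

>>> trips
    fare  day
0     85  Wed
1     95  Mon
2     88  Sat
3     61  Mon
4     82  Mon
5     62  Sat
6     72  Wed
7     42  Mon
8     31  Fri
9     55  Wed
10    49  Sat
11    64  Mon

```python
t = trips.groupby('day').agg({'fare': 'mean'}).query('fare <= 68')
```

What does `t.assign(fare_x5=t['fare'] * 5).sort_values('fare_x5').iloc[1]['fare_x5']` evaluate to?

331.666666667

group by day, mean of fare:
          fare
day           
Fri  31.000000
Mon  68.800000
Sat  66.333333
Wed  70.666667
filter rows where fare <= 68:
          fare
day           
Fri  31.000000
Sat  66.333333
add column fare_x5 = t['fare'] * 5:
          fare     fare_x5
day                       
Fri  31.000000  155.000000
Sat  66.333333  331.666667
sort by fare_x5:
          fare     fare_x5
day                       
Fri  31.000000  155.000000
Sat  66.333333  331.666667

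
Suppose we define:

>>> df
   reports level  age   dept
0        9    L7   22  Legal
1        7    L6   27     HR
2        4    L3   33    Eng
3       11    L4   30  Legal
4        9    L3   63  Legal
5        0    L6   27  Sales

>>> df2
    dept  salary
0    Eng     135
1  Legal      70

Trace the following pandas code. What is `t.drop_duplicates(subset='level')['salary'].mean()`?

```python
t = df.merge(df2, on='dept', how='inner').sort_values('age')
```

merge on 'dept' (how='inner') → 4 rows:
   reports level  age   dept  salary
0        9    L7   22  Legal      70
1        4    L3   33    Eng     135
2       11    L4   30  Legal      70
3        9    L3   63  Legal      70
sort by age:
   reports level  age   dept  salary
0        9    L7   22  Legal      70
2       11    L4   30  Legal      70
1        4    L3   33    Eng     135
3        9    L3   63  Legal      70
drop duplicate level (keep=first):
   reports level  age   dept  salary
0        9    L7   22  Legal      70
2       11    L4   30  Legal      70
1        4    L3   33    Eng     135
Taking the mean of column 'salary' gives 91.6666666667.

91.6666666667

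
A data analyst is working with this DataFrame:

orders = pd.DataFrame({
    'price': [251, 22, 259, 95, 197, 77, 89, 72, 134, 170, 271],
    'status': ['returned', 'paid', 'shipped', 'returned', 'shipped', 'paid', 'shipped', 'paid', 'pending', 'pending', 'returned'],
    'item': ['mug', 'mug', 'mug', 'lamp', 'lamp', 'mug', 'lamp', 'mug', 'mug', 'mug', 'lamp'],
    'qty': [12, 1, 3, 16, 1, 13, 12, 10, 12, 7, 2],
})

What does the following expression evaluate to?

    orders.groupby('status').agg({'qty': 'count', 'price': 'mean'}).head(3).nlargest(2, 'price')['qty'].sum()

group by status: count(qty), mean(price):
          qty       price
status                   
paid        3   57.000000
pending     2  152.000000
returned    3  205.666667
shipped     3  181.666667
take first 3 rows:
          qty       price
status                   
paid        3   57.000000
pending     2  152.000000
returned    3  205.666667
take 2 rows with largest price:
          qty       price
status                   
returned    3  205.666667
pending     2  152.000000
Hence 5.

5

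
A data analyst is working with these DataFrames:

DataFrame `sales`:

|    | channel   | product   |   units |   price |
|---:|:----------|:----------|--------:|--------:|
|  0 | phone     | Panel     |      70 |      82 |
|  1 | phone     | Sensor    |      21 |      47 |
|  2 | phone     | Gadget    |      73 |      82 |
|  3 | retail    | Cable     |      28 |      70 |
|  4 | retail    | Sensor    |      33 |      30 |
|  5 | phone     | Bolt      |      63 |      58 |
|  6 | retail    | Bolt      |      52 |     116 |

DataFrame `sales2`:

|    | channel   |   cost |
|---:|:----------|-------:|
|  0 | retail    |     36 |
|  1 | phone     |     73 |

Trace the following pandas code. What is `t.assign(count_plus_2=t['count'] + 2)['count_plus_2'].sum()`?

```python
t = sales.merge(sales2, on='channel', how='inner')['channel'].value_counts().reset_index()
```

merge on 'channel' (how='inner') → 7 rows:
  channel product  units  price  cost
0   phone   Panel     70     82    73
1   phone  Sensor     21     47    73
2   phone  Gadget     73     82    73
3  retail   Cable     28     70    36
4  retail  Sensor     33     30    36
5   phone    Bolt     63     58    73
6  retail    Bolt     52    116    36
value_counts of channel:
channel
phone     4
retail    3
Name: count, dtype: int64
reset_index():
  channel  count
0   phone      4
1  retail      3
add column count_plus_2 = t['count'] + 2:
  channel  count  count_plus_2
0   phone      4             6
1  retail      3             5

11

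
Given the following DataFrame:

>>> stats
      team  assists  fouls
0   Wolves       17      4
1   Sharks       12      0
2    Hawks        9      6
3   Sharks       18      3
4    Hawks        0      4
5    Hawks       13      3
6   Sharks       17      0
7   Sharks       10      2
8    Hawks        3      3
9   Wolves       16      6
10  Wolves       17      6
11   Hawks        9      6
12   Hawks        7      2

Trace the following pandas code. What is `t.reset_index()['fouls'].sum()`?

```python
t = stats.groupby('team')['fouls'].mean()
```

10.5833333333

group by team, mean of fouls:
team
Hawks     4.000000
Sharks    1.250000
Wolves    5.333333
Name: fouls, dtype: float64
reset_index():
     team     fouls
0   Hawks  4.000000
1  Sharks  1.250000
2  Wolves  5.333333
The sum of column 'fouls' is 10.5833333333.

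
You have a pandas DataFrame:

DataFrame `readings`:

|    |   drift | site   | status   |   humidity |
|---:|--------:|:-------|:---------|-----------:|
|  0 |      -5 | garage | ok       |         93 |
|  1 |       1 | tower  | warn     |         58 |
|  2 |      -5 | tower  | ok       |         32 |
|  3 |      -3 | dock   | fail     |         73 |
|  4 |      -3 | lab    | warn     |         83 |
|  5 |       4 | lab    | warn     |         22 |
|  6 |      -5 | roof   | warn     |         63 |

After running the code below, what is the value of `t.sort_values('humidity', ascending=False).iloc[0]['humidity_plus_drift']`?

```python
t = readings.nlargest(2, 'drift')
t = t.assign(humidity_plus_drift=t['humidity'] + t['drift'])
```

take 2 rows with largest drift:
   drift   site status  humidity
5      4    lab   warn        22
1      1  tower   warn        58
add column humidity_plus_drift = t['humidity'] + t['drift']:
   drift   site status  humidity  humidity_plus_drift
5      4    lab   warn        22                   26
1      1  tower   warn        58                   59
sort by humidity descending:
   drift   site status  humidity  humidity_plus_drift
1      1  tower   warn        58                   59
5      4    lab   warn        22                   26
The value at position 0, column 'humidity_plus_drift' is 59.

59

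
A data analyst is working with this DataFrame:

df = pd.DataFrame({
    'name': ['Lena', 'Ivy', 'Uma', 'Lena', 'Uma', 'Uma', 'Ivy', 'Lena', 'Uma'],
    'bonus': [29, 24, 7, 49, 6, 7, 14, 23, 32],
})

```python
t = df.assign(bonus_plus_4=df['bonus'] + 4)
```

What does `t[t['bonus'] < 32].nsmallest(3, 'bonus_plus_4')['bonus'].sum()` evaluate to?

add column bonus_plus_4 = df['bonus'] + 4:
   name  bonus  bonus_plus_4
0  Lena     29            33
1   Ivy     24            28
2   Uma      7            11
3  Lena     49            53
4   Uma      6            10
5   Uma      7            11
6   Ivy     14            18
7  Lena     23            27
8   Uma     32            36
filter rows where bonus < 32:
   name  bonus  bonus_plus_4
0  Lena     29            33
1   Ivy     24            28
2   Uma      7            11
4   Uma      6            10
5   Uma      7            11
6   Ivy     14            18
7  Lena     23            27
take 3 rows with smallest bonus_plus_4:
  name  bonus  bonus_plus_4
4  Uma      6            10
2  Uma      7            11
5  Uma      7            11

20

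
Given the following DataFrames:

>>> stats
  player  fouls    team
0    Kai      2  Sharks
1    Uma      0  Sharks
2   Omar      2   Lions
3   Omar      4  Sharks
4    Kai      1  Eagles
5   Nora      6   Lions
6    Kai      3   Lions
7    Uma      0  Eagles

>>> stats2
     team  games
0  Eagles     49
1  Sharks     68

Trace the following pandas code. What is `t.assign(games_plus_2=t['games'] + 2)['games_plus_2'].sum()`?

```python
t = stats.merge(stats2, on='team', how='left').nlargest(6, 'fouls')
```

191.0

merge on 'team' (how='left') → 8 rows:
  player  fouls    team  games
0    Kai      2  Sharks   68.0
1    Uma      0  Sharks   68.0
2   Omar      2   Lions    NaN
3   Omar      4  Sharks   68.0
4    Kai      1  Eagles   49.0
5   Nora      6   Lions    NaN
6    Kai      3   Lions    NaN
7    Uma      0  Eagles   49.0
take 6 rows with largest fouls:
  player  fouls    team  games
5   Nora      6   Lions    NaN
3   Omar      4  Sharks   68.0
6    Kai      3   Lions    NaN
0    Kai      2  Sharks   68.0
2   Omar      2   Lions    NaN
4    Kai      1  Eagles   49.0
add column games_plus_2 = t['games'] + 2:
  player  fouls    team  games  games_plus_2
5   Nora      6   Lions    NaN           NaN
3   Omar      4  Sharks   68.0          70.0
6    Kai      3   Lions    NaN           NaN
0    Kai      2  Sharks   68.0          70.0
2   Omar      2   Lions    NaN           NaN
4    Kai      1  Eagles   49.0          51.0
So sum() = 191.0.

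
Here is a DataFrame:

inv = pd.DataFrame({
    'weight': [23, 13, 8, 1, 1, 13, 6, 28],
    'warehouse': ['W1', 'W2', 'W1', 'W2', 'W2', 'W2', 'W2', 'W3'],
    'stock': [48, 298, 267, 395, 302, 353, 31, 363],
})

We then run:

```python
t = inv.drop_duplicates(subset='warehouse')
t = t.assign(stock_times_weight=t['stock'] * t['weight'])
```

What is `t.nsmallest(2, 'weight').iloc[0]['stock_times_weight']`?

3874

drop duplicate warehouse (keep=first):
   weight warehouse  stock
0      23        W1     48
1      13        W2    298
7      28        W3    363
add column stock_times_weight = t['stock'] * t['weight']:
   weight warehouse  stock  stock_times_weight
0      23        W1     48                1104
1      13        W2    298                3874
7      28        W3    363               10164
take 2 rows with smallest weight:
   weight warehouse  stock  stock_times_weight
1      13        W2    298                3874
0      23        W1     48                1104
Taking the value at position 0, column 'stock_times_weight' gives 3874.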